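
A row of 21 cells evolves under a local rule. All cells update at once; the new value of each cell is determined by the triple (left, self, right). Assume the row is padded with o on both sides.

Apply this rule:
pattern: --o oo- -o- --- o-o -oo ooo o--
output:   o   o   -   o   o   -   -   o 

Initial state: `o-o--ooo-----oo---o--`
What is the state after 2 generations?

-oo-ooo-----oo---oo--

oo-oo--oooooo-oooo-oo
-oo-ooo-----oo---oo--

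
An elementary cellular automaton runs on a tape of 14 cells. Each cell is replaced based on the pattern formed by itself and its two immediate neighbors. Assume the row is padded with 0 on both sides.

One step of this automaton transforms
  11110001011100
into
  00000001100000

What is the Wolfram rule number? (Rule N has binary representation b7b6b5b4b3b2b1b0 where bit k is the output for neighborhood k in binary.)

position 1: 111 → 0  (bit 7 = 0)
position 3: 110 → 0  (bit 6 = 0)
position 8: 101 → 1  (bit 5 = 1)
position 4: 100 → 0  (bit 4 = 0)
position 0: 011 → 0  (bit 3 = 0)
position 7: 010 → 1  (bit 2 = 1)
position 6: 001 → 0  (bit 1 = 0)
position 5: 000 → 0  (bit 0 = 0)
bits b7..b0 = 00100100 = 36

36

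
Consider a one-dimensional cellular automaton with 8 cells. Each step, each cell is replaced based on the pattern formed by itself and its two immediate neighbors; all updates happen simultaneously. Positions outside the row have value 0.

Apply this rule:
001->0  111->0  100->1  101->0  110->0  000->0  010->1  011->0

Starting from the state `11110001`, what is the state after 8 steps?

step 1: 00001001
step 2: 00001101
step 3: 00000001
step 4: 00000001  (fixed point — unchanged through step 8)

00000001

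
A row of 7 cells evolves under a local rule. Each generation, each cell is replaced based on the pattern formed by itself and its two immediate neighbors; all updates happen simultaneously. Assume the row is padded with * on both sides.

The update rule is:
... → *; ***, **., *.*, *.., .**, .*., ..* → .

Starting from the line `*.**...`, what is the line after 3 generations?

.....*.

generation 1: .....*.
generation 2: .***...
generation 3: .....*.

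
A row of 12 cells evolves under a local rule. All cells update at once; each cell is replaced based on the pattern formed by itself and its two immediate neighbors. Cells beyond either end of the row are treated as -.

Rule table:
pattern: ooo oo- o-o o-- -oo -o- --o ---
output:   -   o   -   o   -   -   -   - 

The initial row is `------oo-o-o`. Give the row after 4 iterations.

----------o-

-------o----
--------o---
---------o--
----------o-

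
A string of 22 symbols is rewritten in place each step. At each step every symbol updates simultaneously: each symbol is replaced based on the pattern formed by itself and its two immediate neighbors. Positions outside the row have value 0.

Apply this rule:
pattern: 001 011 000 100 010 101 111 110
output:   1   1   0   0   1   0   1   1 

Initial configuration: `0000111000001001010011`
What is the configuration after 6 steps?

1111111011111011010111

step 1: 0001111000011011010111
step 2: 0011111000111011010111
step 3: 0111111001111011010111
step 4: 1111111011111011010111
step 5: 1111111011111011010111  (fixed point — unchanged through step 6)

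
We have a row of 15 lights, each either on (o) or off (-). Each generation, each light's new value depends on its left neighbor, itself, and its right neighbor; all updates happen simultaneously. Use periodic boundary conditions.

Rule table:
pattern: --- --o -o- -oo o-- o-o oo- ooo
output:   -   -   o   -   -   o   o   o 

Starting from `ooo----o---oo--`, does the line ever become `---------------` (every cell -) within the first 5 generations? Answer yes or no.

generation 1: -oo----o----o--
generation 2: --o----o----o--
generation 3: --o----o----o--  (fixed point — unchanged through generation 5)
generation 5 is --o----o----o--, still not uniform -

no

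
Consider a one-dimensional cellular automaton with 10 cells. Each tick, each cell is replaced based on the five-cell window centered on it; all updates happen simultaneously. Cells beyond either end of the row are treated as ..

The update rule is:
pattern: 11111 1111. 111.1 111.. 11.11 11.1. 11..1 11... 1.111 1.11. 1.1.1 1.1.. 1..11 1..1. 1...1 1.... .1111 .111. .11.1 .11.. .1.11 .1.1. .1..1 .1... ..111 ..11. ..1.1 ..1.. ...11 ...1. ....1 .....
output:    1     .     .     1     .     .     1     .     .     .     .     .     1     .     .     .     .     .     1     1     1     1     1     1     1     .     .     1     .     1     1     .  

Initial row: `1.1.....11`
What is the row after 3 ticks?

.1.1..1..1
1.1.1.11.1
.1.1.1.1..

.1.1.1.1..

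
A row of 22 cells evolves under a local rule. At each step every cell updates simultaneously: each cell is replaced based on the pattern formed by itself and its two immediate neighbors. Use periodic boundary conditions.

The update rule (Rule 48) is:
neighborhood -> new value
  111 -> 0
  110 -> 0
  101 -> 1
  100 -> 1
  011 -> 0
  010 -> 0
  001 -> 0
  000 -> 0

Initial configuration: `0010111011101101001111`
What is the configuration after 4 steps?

0001001000100010010100

step 1: 1001000100010010100000
step 2: 0100100010001001010000
step 3: 0010010001000100101000
step 4: 0001001000100010010100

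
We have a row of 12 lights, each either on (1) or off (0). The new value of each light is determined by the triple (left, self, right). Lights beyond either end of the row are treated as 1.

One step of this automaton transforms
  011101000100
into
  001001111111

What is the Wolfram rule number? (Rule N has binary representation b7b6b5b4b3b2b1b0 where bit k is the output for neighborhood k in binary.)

position 2: 111 → 1  (bit 7 = 1)
position 3: 110 → 0  (bit 6 = 0)
position 0: 101 → 0  (bit 5 = 0)
position 6: 100 → 1  (bit 4 = 1)
position 1: 011 → 0  (bit 3 = 0)
position 5: 010 → 1  (bit 2 = 1)
position 8: 001 → 1  (bit 1 = 1)
position 7: 000 → 1  (bit 0 = 1)
bits b7..b0 = 10010111 = 151

151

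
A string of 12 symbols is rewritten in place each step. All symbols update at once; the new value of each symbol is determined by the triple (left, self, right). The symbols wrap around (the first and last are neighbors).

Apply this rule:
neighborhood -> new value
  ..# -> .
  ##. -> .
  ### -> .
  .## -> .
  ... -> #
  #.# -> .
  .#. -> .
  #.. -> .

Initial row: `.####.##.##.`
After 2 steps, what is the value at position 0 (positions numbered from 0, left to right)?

step 1: ............
step 2: ############
position 0 holds #

#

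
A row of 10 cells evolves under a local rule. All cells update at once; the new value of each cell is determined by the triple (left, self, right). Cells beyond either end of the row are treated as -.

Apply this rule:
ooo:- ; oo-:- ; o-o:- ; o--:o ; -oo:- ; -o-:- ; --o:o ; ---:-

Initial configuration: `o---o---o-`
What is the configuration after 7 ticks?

-o---o----

tick 1: -o-o-o-o-o
tick 2: o---------
tick 3: -o--------
tick 4: o-o-------
tick 5: ---o------
tick 6: --o-o-----
tick 7: -o---o----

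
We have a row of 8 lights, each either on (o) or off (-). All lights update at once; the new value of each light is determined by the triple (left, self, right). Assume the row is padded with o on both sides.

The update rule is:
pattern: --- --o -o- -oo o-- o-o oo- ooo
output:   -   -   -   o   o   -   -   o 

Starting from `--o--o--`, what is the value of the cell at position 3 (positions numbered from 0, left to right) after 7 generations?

o

generation 1: o--o--o-
generation 2: -o--o---
generation 3: --o--o--  (repeats generation 0; period 3)
generation 7: o--o--o-
position 3 holds o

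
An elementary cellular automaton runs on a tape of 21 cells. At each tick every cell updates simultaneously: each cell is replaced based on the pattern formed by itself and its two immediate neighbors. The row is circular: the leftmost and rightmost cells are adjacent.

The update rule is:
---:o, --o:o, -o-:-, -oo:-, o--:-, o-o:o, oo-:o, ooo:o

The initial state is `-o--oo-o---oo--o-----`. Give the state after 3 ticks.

oo-o-o-o-o-oo--o-o-oo

tick 1: o--o-oo--oo-o-o--oooo
tick 2: o-o-o-o-o-oo-o--o-ooo
tick 3: oo-o-o-o-o-oo--o-o-oo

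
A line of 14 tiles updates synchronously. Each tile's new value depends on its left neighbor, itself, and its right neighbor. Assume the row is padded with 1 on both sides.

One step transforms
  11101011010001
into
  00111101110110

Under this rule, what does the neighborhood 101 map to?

1

At position 3 the neighborhood is 101; the next row has 1 there.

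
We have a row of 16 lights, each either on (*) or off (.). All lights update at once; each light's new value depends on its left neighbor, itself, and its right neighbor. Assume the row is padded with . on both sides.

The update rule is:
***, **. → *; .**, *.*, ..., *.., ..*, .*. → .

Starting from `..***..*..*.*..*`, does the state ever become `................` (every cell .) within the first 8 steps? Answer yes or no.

yes

step 1: ...**...........
step 2: ....*...........
step 3: ................
all cells are . at step 3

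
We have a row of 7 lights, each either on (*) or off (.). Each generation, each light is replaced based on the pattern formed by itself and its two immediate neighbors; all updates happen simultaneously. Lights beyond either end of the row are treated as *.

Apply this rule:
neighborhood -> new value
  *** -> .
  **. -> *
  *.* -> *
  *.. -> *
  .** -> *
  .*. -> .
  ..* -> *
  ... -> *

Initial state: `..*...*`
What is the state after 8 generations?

**.****
.***...
**.****  (repeats generation 1; period 2)
generation 8: .***...

.***...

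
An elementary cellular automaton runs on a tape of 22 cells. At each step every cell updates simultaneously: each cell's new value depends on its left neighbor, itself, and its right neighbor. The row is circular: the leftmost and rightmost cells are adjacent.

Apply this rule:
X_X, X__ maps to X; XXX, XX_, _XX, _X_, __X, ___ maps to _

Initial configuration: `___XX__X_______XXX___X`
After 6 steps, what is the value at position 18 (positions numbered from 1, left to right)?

step 1: X____X__X_________X___
step 2: _X____X__X_________X__
step 3: __X____X__X_________X_
step 4: ___X____X__X_________X
step 5: X___X____X__X_________
step 6: _X___X____X__X________
position 18 holds _

_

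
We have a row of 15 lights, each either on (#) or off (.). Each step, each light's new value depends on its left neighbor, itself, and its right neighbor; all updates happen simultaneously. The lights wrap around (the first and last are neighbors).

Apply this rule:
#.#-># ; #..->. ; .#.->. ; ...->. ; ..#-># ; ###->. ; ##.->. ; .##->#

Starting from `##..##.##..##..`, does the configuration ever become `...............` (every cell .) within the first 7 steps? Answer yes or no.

no

#..##.##..##..#
..##.##..##..##
.##.##..##..##.
##.##..##..##..
#.##..##..##..#
.##..##..##..##
##..##..##..##.
step 7 is ##..##..##..##., still not uniform .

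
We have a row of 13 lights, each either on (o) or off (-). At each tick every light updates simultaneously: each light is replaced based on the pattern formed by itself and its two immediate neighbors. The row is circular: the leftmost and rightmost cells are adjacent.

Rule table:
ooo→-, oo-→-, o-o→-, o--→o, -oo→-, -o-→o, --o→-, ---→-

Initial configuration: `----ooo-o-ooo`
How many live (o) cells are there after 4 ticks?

o-------o----
oo------oo---
--o-------o--
--oo------oo-
count of o: 4

4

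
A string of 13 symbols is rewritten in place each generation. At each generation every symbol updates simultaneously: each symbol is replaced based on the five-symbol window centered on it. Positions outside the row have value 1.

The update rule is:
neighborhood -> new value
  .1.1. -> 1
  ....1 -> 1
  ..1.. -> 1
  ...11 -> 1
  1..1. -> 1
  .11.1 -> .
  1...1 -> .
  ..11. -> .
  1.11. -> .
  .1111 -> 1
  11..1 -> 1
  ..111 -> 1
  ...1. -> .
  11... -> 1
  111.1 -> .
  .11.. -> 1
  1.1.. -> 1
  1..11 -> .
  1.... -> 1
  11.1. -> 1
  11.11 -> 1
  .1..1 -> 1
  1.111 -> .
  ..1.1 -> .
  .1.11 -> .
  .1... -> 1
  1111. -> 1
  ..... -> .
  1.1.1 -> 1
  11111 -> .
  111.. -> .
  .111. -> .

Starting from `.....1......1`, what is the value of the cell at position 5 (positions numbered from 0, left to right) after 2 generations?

.

generation 1: 11.1.111..111
generation 2: 1.11....1.11.
position 5 holds .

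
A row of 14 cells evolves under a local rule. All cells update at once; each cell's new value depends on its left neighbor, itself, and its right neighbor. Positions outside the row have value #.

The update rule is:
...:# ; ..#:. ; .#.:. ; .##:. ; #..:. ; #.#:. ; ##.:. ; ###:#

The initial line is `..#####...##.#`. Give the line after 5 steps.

...###..#.....
.#..#.....###.
......###..#..
.####..#......
..##.....####.

..##.....####.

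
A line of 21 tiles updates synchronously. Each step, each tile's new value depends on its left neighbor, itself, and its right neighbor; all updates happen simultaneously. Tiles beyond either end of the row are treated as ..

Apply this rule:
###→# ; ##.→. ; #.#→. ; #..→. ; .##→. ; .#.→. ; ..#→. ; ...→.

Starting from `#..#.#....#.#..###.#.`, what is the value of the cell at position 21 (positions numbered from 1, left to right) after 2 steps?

.

................#....
.....................
position 21 holds .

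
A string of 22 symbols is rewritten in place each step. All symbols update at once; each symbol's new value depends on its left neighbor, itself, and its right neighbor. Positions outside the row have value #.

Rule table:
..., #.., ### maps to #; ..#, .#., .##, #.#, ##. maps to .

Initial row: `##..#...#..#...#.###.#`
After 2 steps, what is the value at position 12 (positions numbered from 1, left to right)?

.

#.#..##..#..##....#...
...#...#..#...###..##.
position 12 holds .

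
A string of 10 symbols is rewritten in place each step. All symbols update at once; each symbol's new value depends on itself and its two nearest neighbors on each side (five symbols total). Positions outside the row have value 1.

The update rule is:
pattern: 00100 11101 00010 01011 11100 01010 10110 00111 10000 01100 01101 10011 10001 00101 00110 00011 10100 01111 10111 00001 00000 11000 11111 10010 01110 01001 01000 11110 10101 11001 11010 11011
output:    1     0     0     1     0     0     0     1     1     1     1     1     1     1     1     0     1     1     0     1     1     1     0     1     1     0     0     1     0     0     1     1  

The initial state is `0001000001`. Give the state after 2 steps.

1010101010

1101011101
1010101010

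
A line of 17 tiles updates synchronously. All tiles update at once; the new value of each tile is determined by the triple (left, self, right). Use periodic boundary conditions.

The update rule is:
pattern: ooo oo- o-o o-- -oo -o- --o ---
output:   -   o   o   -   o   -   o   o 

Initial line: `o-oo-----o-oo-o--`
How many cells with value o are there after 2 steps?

10

-ooo-oooo-oooo--o
oo-ooo--ooo--o-o-
count of o: 10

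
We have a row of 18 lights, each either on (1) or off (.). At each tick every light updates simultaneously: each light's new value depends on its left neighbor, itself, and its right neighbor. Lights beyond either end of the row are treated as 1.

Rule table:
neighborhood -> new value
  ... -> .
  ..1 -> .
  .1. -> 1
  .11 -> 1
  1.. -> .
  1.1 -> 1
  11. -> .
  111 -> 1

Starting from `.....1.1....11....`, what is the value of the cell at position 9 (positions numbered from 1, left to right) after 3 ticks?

.

.....111....1.....
.....11.....1.....
.....1......1.....
position 9 holds .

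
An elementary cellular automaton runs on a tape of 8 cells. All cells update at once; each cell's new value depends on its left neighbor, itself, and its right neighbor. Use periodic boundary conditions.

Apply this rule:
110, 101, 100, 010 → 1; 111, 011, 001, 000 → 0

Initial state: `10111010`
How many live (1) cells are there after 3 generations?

11001111
01100000
00110000
count of 1: 2

2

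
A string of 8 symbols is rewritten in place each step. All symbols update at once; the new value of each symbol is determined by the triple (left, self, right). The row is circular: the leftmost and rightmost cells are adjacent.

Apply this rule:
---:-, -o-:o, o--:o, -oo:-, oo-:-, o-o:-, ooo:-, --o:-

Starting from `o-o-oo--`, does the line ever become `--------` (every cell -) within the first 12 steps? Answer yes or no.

o-o---o-
o-oo--o-
o---o-o-
oo--o-o-
--o-o-o-
--o-o-oo
o-o-o---
o-o-oo--  (repeats step 0; period 8)
step 12: oo--o-o-
step 12 is oo--o-o-, still not uniform -

no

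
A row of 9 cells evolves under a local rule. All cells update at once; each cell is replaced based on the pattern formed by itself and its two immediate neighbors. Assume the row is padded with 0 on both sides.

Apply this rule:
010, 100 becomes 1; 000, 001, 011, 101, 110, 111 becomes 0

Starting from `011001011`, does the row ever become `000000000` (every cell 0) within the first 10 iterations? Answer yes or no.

iteration 1: 000101000
iteration 2: 000101100
iteration 3: 000100010
iteration 4: 000110011
iteration 5: 000001000
iteration 6: 000001100
iteration 7: 000000010
iteration 8: 000000011
iteration 9: 000000000
all cells are 0 at iteration 9

yes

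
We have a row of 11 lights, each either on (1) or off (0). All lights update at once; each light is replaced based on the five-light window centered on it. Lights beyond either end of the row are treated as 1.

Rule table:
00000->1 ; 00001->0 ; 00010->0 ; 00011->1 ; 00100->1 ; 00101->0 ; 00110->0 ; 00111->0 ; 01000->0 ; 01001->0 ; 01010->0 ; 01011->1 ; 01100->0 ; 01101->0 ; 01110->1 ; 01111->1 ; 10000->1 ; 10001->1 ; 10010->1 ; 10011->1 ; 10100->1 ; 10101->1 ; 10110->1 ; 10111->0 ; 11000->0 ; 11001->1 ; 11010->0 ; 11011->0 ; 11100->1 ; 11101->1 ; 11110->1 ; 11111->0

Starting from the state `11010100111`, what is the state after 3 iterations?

11010101101

11010101010
11010101011
11010101101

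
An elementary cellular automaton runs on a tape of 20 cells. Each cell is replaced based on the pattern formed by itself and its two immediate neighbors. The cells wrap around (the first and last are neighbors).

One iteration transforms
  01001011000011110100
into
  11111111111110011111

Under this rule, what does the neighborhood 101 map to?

At position 5 the neighborhood is 101; the next row has 1 there.

1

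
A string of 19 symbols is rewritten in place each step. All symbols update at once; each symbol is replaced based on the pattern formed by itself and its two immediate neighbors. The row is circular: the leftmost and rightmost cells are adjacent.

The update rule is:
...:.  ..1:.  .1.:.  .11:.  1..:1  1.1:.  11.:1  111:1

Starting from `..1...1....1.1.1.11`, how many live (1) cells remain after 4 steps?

4

1..1...1..........1
11..1...1..........
.11..1...1.........
..11..1...1........
count of 1: 4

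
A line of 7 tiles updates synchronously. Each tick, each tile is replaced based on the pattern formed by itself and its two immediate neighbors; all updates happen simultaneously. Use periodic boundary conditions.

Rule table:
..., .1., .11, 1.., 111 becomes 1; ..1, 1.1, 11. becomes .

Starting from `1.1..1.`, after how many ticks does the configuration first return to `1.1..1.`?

tick 1: 1.11.1.
tick 2: 1.1..1.

2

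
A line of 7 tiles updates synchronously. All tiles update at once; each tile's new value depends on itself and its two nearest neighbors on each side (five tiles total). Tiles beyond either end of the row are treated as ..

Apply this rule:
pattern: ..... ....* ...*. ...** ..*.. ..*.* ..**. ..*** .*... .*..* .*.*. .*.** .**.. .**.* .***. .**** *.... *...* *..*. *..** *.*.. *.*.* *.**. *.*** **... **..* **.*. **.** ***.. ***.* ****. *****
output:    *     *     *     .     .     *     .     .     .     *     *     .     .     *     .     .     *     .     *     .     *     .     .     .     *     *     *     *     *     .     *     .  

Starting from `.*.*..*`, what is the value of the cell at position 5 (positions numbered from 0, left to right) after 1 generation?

generation 1: ******.
position 5 holds *

*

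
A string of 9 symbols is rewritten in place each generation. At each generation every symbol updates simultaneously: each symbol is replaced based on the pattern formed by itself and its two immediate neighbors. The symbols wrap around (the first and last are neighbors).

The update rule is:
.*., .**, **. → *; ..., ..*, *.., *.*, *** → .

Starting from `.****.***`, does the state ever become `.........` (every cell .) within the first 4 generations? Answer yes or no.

no

.*..*.*.*
.*..*.*.*  (fixed point — unchanged through generation 4)
generation 4 is .*..*.*.*, still not uniform .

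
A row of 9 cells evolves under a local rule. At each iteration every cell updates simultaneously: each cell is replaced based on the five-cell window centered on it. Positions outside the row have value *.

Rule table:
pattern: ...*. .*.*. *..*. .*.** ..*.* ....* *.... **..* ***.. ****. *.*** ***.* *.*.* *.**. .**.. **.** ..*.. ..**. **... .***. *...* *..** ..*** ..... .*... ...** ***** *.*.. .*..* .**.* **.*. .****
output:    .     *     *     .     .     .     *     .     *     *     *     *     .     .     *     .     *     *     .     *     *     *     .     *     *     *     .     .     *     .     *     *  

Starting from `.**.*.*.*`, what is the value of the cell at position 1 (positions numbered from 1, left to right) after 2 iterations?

.

iteration 1: ...*.*..*
iteration 2: .*..*.**.
position 1 holds .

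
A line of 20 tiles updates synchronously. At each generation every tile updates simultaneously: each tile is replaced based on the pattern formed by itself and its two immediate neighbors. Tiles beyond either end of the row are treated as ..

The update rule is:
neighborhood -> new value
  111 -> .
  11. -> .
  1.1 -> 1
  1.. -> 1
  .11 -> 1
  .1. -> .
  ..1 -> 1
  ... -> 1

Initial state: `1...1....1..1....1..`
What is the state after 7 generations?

.11.111.1111.11.11.1

.111.1111.11.1111.11
11..11...11.11...11.
1.111.1111.11.1111.1
.11..11...11.11...1.
11.111.1111.11.111.1
1.11..11...11.11..1.
.11.111.1111.11.11.1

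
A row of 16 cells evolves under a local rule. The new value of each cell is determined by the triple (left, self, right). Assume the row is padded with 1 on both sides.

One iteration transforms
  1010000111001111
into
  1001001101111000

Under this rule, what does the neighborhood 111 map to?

At position 8 the neighborhood is 111; the next row has 0 there.

0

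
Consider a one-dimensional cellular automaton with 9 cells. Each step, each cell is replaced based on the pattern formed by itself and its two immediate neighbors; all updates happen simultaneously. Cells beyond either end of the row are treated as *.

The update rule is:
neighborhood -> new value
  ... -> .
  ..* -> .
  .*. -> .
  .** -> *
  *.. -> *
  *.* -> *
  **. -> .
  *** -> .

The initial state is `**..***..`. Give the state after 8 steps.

*.*.*.**.

..*.*..*.
*..*.*..*
.*..*.*.*
*.*..*.**
.*.*..**.
*.*.*.*.*
.*.*.*.**
*.*.*.**.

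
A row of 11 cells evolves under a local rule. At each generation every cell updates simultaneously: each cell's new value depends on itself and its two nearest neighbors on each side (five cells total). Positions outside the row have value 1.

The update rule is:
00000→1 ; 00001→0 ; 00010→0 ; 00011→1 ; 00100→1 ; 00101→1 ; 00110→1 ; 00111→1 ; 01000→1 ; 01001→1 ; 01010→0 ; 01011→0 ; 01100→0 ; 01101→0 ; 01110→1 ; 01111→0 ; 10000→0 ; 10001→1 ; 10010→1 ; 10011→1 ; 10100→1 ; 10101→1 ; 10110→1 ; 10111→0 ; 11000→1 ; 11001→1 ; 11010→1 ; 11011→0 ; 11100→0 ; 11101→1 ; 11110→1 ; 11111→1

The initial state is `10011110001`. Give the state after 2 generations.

01110101111
00111100011

00111100011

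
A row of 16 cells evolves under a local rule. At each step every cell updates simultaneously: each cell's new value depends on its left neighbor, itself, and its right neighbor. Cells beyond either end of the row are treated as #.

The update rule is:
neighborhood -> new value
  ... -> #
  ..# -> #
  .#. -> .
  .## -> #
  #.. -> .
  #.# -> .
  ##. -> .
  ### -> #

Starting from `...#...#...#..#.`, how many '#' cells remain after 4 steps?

9

step 1: .##..##..##..#..
step 2: .#..##..##..#..#
step 3: ...##..##..#..##
step 4: .###..##..#..###
count of #: 9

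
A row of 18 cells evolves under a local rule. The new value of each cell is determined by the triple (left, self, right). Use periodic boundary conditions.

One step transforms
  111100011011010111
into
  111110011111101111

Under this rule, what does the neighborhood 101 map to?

At position 9 the neighborhood is 101; the next row has 1 there.

1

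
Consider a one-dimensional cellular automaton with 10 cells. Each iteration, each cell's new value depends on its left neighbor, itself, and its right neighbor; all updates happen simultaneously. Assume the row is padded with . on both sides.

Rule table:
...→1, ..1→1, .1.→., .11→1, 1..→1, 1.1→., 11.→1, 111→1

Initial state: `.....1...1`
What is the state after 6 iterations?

iteration 1: 11111.111.
iteration 2: 11111.1111
iteration 3: 11111.1111  (fixed point — unchanged through iteration 6)

11111.1111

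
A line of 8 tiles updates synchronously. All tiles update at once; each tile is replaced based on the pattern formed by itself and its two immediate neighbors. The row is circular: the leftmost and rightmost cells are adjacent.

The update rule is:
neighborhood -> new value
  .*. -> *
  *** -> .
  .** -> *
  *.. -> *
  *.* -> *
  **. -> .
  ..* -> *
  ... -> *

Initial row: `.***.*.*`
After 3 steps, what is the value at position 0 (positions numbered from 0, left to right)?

*

step 1: **..****
step 2: ..***...
step 3: ***..***
position 0 holds *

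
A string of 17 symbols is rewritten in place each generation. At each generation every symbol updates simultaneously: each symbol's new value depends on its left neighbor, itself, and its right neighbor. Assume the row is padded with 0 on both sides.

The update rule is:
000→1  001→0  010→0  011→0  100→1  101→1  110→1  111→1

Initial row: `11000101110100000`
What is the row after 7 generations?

01001001110010111

generation 1: 01110010111011111
generation 2: 00111001011101111
generation 3: 10011100101110111
generation 4: 01001110010111011
generation 5: 00100111001011101
generation 6: 10010011100101110
generation 7: 01001001110010111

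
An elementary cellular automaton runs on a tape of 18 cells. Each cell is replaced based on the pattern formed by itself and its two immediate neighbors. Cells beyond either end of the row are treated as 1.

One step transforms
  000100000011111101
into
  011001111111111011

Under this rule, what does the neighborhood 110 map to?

0

At position 15 the neighborhood is 110; the next row has 0 there.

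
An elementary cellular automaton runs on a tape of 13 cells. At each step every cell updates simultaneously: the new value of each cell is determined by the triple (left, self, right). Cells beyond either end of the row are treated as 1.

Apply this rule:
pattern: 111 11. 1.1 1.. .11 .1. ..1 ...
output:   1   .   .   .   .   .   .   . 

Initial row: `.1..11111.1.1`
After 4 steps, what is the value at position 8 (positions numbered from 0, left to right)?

.....111.....
......1......
.............
.............
position 8 holds .

.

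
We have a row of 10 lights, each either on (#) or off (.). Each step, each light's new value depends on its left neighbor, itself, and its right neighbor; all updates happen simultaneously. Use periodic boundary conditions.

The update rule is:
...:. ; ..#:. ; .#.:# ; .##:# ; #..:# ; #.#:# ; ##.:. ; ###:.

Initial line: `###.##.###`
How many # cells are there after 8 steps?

...##.##..
...#.##.#.
...###.###
#..#..##..
##.##.#.#.
#.##.#####
.##.##....
.#.##.#...
count of #: 4

4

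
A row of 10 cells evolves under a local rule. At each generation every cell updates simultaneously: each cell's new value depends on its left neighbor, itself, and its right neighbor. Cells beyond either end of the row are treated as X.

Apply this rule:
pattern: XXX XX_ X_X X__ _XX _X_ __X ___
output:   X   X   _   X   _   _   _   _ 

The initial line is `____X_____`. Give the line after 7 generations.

generation 1: X____X____
generation 2: XX____X___
generation 3: XXX____X__
generation 4: XXXX____X_
generation 5: XXXXX_____
generation 6: XXXXXX____
generation 7: XXXXXXX___

XXXXXXX___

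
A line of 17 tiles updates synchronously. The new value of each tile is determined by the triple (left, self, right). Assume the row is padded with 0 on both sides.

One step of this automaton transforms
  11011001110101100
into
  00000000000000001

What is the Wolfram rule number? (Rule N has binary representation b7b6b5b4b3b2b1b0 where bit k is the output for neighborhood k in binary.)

position 8: 111 → 0  (bit 7 = 0)
position 1: 110 → 0  (bit 6 = 0)
position 2: 101 → 0  (bit 5 = 0)
position 5: 100 → 0  (bit 4 = 0)
position 0: 011 → 0  (bit 3 = 0)
position 11: 010 → 0  (bit 2 = 0)
position 6: 001 → 0  (bit 1 = 0)
position 16: 000 → 1  (bit 0 = 1)
bits b7..b0 = 00000001 = 1

1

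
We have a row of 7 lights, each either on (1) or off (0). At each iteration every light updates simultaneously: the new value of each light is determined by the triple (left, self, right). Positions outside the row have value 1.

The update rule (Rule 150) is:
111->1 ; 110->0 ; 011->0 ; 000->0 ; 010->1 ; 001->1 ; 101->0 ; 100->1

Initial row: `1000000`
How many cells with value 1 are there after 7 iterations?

5

0100001
0110010
0001110
1010100
0010111
1110011
1101101
count of 1: 5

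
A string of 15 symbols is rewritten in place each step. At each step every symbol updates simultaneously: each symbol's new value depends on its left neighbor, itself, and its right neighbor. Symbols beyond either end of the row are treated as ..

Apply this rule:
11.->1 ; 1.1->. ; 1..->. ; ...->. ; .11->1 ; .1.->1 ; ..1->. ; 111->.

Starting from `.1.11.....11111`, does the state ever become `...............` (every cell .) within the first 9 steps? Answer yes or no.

.1.11.....1...1
.1.11.....1...1  (fixed point — unchanged through step 9)
step 9 is .1.11.....1...1, still not uniform .

no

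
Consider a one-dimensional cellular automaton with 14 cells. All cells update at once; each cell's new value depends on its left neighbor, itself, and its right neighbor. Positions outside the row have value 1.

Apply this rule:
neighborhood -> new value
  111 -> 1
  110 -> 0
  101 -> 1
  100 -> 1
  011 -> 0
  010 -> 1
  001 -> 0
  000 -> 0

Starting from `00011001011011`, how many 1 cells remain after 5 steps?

7

10000101100101
01000110010110
11100001011001
11010001100100
10111000010110
count of 1: 7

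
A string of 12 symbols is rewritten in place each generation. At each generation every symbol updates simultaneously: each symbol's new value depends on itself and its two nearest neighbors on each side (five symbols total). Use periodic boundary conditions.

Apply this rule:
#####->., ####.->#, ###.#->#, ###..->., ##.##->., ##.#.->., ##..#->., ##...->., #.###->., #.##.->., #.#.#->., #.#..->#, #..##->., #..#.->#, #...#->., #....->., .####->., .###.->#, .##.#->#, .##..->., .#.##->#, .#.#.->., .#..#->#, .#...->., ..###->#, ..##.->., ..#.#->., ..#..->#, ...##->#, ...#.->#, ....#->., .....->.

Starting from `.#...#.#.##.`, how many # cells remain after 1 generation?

generation 1: ##..#...#...
count of #: 4

4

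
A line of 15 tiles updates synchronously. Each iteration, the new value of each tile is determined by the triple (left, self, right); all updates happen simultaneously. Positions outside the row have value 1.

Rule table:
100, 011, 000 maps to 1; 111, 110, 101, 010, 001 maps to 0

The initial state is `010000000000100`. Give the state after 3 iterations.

000111111100110

iteration 1: 001111111110010
iteration 2: 101000000001000
iteration 3: 000111111100110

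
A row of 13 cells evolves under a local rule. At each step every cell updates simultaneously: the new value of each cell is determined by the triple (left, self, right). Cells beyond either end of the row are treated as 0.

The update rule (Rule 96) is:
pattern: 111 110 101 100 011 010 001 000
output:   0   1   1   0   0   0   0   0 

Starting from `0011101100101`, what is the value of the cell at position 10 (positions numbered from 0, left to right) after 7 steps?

0000110100010
0000011000000
0000001000000
0000000000000
0000000000000  (fixed point — unchanged through step 7)
position 10 holds 0

0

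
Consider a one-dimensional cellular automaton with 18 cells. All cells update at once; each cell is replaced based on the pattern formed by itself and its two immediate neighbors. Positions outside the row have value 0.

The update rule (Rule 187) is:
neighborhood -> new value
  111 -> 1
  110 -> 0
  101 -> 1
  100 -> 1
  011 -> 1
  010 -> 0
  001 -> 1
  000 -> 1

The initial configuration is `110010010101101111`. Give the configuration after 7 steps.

101011011110101010

step 1: 101101101011011110
step 2: 011011010110111101
step 3: 110110101101111010
step 4: 101101011011110101
step 5: 011010110111101010
step 6: 110101101111010101
step 7: 101011011110101010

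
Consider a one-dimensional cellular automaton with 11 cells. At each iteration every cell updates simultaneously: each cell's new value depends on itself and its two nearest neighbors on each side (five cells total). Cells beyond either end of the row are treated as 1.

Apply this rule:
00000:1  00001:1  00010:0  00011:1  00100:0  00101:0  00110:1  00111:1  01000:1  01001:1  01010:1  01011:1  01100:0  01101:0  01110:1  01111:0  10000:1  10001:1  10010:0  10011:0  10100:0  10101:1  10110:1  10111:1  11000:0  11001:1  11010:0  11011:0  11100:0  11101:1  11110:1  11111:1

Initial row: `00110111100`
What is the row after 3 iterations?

10100101010
10010011111
01001010111

01001010111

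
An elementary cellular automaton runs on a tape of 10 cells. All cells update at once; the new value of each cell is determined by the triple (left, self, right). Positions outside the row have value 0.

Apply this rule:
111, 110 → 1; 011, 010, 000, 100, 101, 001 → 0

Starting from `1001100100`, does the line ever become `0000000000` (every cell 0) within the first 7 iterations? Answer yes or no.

0000100000
0000000000
all cells are 0 at iteration 2

yes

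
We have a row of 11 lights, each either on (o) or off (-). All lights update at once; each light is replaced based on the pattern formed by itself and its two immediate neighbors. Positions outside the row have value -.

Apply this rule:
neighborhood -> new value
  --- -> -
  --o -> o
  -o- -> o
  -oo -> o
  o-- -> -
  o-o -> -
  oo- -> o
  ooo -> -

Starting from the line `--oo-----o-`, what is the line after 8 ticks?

oo-o-o-o-o-

-ooo----oo-
oo-o---ooo-
oo-o--oo-o-
oo-o-ooo-o-
oo-o-o-o-o-
oo-o-o-o-o-  (fixed point — unchanged through tick 8)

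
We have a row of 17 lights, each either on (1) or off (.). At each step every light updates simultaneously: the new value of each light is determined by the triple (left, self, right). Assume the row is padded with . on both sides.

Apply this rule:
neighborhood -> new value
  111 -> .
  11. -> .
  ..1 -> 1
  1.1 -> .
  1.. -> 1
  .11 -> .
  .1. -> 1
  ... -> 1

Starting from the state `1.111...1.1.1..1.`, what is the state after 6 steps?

1....1111.1.11111
11111.....1......
.....111111111111
11111............
.....111111111111  (repeats step 3; period 2)
step 6: 11111............

11111............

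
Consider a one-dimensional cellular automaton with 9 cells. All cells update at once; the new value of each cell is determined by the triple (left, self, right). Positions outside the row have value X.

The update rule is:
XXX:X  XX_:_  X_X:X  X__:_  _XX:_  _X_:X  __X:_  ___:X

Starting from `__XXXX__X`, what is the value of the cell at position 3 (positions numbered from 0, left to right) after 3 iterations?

X

___XX____
_X____XX_
XX_XX___X
position 3 holds X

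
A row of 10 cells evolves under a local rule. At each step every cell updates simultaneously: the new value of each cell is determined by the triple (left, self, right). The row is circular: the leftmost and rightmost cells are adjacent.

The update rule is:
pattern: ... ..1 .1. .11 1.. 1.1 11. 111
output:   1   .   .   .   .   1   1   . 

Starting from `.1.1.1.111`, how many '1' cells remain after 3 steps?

1.1.1.1..1
11.1.1....
.11.1..11.
count of 1: 5

5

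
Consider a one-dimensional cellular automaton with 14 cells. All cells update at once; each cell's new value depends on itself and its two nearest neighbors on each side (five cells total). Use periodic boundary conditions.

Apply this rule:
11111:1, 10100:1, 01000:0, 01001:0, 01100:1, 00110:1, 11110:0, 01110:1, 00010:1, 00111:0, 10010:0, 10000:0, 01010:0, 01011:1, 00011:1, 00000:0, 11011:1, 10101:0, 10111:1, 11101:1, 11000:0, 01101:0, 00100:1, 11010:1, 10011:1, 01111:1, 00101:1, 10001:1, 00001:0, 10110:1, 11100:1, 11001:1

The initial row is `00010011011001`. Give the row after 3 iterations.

11110111111101

01110110111101
11111101110110
11110111111101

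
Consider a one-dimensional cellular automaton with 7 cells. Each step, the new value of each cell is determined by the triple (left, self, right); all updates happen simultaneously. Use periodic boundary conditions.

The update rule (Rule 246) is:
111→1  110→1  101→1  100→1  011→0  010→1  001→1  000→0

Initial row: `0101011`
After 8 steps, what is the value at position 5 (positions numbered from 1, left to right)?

step 1: 1111101
step 2: 1111110
step 3: 0111111
step 4: 1011111
step 5: 1101111
step 6: 1110111
step 7: 1111011
step 8: 1111101
position 5 holds 1

1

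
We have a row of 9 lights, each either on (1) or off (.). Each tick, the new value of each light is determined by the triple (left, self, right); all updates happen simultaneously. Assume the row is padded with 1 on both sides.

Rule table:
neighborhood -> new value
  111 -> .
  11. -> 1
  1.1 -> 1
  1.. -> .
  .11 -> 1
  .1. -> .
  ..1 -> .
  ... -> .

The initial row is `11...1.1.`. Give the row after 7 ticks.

1.......1

.1....1.1
1......11
1......1.
1.......1
1.......1  (fixed point — unchanged through tick 7)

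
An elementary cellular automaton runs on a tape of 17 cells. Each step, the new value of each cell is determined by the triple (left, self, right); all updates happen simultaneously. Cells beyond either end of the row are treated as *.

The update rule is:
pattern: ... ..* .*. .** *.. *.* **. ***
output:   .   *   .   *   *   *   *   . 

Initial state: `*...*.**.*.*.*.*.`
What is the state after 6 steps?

**......**...**.*

**.*.****.*.*.*.*
.**.**..**.*.*.**
***********.*.**.
..........**.****
*........*****...
**......**...**.*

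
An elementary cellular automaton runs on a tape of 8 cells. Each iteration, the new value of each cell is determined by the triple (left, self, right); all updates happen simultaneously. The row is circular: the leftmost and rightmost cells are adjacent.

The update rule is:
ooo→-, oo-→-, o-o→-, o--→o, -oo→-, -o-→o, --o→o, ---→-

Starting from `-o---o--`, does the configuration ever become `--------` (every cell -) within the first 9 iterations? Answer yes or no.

yes

ooo-ooo-
--------
all cells are - at iteration 2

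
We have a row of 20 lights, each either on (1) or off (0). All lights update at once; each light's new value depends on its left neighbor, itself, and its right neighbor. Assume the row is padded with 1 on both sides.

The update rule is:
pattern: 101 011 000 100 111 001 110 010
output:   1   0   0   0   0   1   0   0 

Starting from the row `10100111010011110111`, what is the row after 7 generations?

01001000100100001000
10010001001000010001
00100010010000100010
01000100100001000101
10001001000010001010
00010010000100010101
00100100001000101010

00100100001000101010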